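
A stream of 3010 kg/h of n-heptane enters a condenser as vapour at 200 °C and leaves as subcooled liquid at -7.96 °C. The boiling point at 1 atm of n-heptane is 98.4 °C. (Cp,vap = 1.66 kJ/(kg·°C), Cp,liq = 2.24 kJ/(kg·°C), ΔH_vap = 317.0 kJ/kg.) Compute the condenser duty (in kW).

Q_c = 605 kW

vapour 200→98.4 °C: -168.66 kJ/kg
condensation at 98.4 °C: -317 kJ/kg
liquid 98.4→-7.96 °C: -238.25 kJ/kg
Δh = -168.66 + -317 + -238.25 = -723.9 kJ/kg
Q = ṁ·Δh = 3010 kg/h × -723.9 kJ/kg = -2.1789e+06 kJ/h
|Q| = 605.26 kW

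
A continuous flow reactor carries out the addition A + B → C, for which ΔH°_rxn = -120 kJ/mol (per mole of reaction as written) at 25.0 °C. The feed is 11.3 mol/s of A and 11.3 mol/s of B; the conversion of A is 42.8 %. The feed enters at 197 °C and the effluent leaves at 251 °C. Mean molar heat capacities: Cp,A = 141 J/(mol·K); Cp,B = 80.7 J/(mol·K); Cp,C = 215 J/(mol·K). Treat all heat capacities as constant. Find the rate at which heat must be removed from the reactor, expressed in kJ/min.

Extent of reaction ξ = 0.428 × 11.3 = 4.8364 mol/s
Reaction term: ξ·ΔH°_rxn = 4.8364 × -120 = -580.37 kJ/s
Sensible, feed 197→25 °C: -430.9 kJ/s
Outlet flows (mol/s): A 6.4636, B 6.4636, C 4.8364
Sensible, products 25→251 °C: 558.85 kJ/s
Q = ΔH = -452.41 kJ/s = -452.41 kW
Heat removed = 27145 kJ/min

Q_out = 27100 kJ/min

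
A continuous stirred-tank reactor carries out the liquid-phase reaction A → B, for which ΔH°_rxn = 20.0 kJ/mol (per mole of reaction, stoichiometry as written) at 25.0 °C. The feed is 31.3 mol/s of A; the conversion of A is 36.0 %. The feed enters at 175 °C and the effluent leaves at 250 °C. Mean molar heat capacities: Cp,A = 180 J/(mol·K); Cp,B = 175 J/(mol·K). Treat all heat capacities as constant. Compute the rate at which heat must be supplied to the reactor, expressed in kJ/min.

Extent of reaction ξ = 0.360 × 31.3 = 11.268 mol/s
Reaction term: ξ·ΔH°_rxn = 11.268 × 20.0 = 225.36 kJ/s
Sensible, feed 175→25 °C: -845.1 kJ/s
Outlet flows (mol/s): A 20.032, B 11.268
Sensible, products 25→250 °C: 1255 kJ/s
Q = ΔH = 635.23 kJ/s = 635.23 kW
Heat supplied = 38114 kJ/min

Q_in = 38100 kJ/min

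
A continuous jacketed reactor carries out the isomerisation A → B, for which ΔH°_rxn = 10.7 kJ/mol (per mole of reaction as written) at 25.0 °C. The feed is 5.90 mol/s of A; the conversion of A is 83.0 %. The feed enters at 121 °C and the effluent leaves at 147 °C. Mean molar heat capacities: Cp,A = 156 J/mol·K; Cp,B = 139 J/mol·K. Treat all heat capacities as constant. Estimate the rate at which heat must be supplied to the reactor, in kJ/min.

Extent of reaction ξ = 0.830 × 5.90 = 4.897 mol/s
Reaction term: ξ·ΔH°_rxn = 4.897 × 10.7 = 52.398 kJ/s
Sensible, feed 121→25 °C: -88.358 kJ/s
Outlet flows (mol/s): A 1.003, B 4.897
Sensible, products 25→147 °C: 102.13 kJ/s
Q = ΔH = 66.172 kJ/s = 66.172 kW
Heat supplied = 3970.3 kJ/min

Q_in = 3970 kJ/min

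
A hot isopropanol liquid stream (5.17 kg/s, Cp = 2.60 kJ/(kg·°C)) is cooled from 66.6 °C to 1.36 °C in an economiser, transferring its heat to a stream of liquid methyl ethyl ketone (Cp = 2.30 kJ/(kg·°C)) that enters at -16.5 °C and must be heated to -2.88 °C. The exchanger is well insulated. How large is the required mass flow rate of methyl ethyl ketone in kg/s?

Heat released by hot stream: Q = 5.17 × 2.60 × (66.6 − 1.36) = 876.96 kJ/s
Energy balance on cold side (adiabatic exchanger): Q = ṁ_c·Cp_c·(T_c,out − T_c,in)
ṁ_c = 876.96 / [2.30 × (-2.88 − -16.5)] = 27.995 kg/s

ṁ_c = 28.0 kg/s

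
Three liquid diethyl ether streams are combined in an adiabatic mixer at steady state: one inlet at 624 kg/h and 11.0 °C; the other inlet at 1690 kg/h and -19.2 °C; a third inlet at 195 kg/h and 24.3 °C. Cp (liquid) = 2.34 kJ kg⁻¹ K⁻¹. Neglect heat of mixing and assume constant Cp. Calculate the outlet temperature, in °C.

T_out = -8.31 °C

No heat crosses the boundary, so H_out = H_in.
T_out = Σ ṁᵢCp,ᵢTᵢ / Σ ṁᵢCp,ᵢ
      = -48778 / 5871.1 = -8.3083 °C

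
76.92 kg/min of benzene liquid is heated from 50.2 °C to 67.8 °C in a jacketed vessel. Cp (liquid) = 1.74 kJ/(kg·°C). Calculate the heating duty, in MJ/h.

Q = ṁ·Cp·ΔT = 76.92 × 1.74 × (67.8 − 50.2) = 2355.6 kJ/min
Converting: 2355.6 / 60 s = 39.26 kW
Heating duty = 141.34 MJ/h

Q = 141 MJ/h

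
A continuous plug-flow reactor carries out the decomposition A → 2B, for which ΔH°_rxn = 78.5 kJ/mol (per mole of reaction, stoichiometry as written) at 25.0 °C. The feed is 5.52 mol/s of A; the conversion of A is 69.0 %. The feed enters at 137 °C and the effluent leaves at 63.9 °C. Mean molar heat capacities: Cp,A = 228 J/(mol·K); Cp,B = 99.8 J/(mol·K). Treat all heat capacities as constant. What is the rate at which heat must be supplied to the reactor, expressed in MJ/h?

Extent of reaction ξ = 0.690 × 5.52 = 3.8088 mol/s
Reaction term: ξ·ΔH°_rxn = 3.8088 × 78.5 = 298.99 kJ/s
Sensible, feed 137→25 °C: -140.96 kJ/s
Outlet flows (mol/s): A 1.7112, B 7.6176
Sensible, products 25→63.9 °C: 44.75 kJ/s
Q = ΔH = 202.78 kJ/s = 202.78 kW
Heat supplied = 730.02 MJ/h

Q_in = 730 MJ/h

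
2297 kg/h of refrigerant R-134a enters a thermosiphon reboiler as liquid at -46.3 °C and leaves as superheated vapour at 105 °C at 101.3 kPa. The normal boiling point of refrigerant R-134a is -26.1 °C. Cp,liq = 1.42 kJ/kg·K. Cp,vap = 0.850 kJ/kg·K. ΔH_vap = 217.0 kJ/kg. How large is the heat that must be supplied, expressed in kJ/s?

liquid -46.3→-26.1 °C: 28.684 kJ/kg
vaporisation at -26.1 °C: 217 kJ/kg
vapour -26.1→105 °C: 111.43 kJ/kg
Δh = 28.684 + 217 + 111.43 = 357.12 kJ/kg
Q = ṁ·Δh = 2297 kg/h × 357.12 kJ/kg = 820300 kJ/h
|Q| = 227.86 kW

Q = 228 kJ/s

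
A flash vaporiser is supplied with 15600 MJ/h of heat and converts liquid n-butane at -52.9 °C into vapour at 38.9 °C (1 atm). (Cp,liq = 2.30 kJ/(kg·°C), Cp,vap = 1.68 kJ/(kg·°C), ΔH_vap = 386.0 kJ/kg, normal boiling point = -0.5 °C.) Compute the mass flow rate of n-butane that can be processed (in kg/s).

ṁ = 7.57 kg/s

Δh = 2.30×(-0.5−-52.9) + 386.0 + 1.68×(38.9−-0.5) = 572.71 kJ/kg
Q = 15600 MJ/h = 4333.3 kJ/s = 4333.3 kJ/s
ṁ = Q/Δh = 4333.3 / 572.71 = 7.5663 kg/s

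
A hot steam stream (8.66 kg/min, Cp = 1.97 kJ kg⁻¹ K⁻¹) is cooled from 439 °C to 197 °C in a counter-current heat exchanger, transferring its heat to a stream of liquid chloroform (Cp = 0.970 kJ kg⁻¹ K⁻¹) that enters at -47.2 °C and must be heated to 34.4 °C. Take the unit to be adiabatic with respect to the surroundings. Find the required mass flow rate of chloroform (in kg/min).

Heat released by hot stream: Q = 8.66 × 1.97 × (439 − 197) = 4128.6 kJ/min
Energy balance on cold side (adiabatic exchanger): Q = ṁ_c·Cp_c·(T_c,out − T_c,in)
ṁ_c = 4128.6 / [0.970 × (34.4 − -47.2)] = 52.16 kg/min

ṁ_c = 52.2 kg/min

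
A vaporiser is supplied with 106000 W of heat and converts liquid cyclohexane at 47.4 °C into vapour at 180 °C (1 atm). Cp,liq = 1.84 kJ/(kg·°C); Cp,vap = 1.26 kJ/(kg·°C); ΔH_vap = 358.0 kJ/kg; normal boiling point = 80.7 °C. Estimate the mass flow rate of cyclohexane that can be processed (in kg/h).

Δh = 1.84×(80.7−47.4) + 358.0 + 1.26×(180−80.7) = 544.39 kJ/kg
Q = 106000 W = 106 kJ/s = 381600 kJ/h
ṁ = Q/Δh = 381600 / 544.39 = 700.97 kg/h

ṁ = 701 kg/h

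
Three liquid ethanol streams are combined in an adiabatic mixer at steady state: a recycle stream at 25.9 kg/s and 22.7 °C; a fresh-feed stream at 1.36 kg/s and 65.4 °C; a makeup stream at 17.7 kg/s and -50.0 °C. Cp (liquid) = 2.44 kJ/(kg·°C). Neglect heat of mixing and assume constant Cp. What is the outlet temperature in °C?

Adiabatic, steady state ⇒ Σ ṁᵢCp,ᵢ(T_out − Tᵢ) = 0
Σ ṁᵢCp,ᵢTᵢ = 25.9×2.44×22.7 + 1.36×2.44×65.4 + 17.7×2.44×-50.0 = -507.83
Σ ṁᵢCp,ᵢ = 25.9×2.44 + 1.36×2.44 + 17.7×2.44 = 109.7
T_out = -507.83 / 109.7 = -4.6291 °C

T_out = -4.63 °C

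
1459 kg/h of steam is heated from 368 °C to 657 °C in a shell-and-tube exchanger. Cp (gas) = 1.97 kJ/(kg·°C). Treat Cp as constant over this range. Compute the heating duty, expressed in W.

Q = 231000 W

Q = ṁ·Cp·ΔT = 1459 × 1.97 × (657 − 368) = 830650 kJ/h
Converting: 830650 / 3600 s = 230.74 kW
Heating duty = 230740 W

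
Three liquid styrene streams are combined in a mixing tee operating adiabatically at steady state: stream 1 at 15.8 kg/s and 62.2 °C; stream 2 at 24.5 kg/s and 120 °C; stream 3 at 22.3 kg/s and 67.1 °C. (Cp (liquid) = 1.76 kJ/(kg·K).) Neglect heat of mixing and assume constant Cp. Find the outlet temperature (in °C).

Energy balance with Q = 0: Σ ṁᵢCp,ᵢ(T_out − Tᵢ) = 0
Σ ṁᵢCp,ᵢTᵢ = 15.8×1.76×62.2 + 24.5×1.76×120 + 22.3×1.76×67.1 = 9537.6
Σ ṁᵢCp,ᵢ = 15.8×1.76 + 24.5×1.76 + 22.3×1.76 = 110.18
T_out = 9537.6 / 110.18 = 86.567 °C

T_out = 86.6 °C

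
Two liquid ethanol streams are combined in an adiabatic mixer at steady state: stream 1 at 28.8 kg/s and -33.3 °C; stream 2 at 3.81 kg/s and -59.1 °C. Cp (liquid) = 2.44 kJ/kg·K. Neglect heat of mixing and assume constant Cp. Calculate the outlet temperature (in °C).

T_out = -36.3 °C

Adiabatic, steady state ⇒ Σ ṁᵢCp,ᵢ(T_out − Tᵢ) = 0
Σ ṁᵢCp,ᵢTᵢ = 28.8×2.44×-33.3 + 3.81×2.44×-59.1 = -2889.5
Σ ṁᵢCp,ᵢ = 28.8×2.44 + 3.81×2.44 = 79.568
T_out = -2889.5 / 79.568 = -36.314 °C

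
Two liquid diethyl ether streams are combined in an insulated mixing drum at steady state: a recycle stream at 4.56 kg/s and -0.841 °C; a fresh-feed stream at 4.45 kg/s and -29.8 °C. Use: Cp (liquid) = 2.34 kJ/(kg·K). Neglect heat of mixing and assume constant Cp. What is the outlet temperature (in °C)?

Energy balance with Q = 0: Σ ṁᵢCp,ᵢ(T_out − Tᵢ) = 0
T_out = Σ ṁᵢCp,ᵢTᵢ / Σ ṁᵢCp,ᵢ
      = -319.28 / 21.083 = -15.144 °C

T_out = -15.1 °C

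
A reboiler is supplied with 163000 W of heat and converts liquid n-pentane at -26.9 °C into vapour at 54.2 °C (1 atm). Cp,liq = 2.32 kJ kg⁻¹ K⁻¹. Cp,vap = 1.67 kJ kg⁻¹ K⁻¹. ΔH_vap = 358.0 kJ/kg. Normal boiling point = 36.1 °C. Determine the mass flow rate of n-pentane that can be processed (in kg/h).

ṁ = 1100 kg/h

Δh = 2.32×(36.1−-26.9) + 358.0 + 1.67×(54.2−36.1) = 534.39 kJ/kg
Q = 163000 W = 163 kJ/s = 586800 kJ/h
ṁ = Q/Δh = 586800 / 534.39 = 1098.1 kg/h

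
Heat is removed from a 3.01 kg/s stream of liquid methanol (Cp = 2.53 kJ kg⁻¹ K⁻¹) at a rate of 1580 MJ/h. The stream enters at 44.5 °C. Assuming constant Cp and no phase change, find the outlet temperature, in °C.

Q = 1580 MJ/h = 438.89 kJ/s
ΔT = Q/(ṁ·Cp) = 438.89/(3.01×2.53) = 57.633 K
T_out = 44.5 − 57.633 = -13.133 °C

T_out = -13.1 °C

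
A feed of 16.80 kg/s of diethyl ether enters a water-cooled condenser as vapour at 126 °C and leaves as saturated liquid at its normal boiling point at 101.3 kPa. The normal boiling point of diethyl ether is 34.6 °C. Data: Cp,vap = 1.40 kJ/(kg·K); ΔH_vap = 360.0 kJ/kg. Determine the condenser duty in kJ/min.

Q_c = 492000 kJ/min

vapour 126→34.6 °C: -127.96 kJ/kg
condensation at 34.6 °C: -360 kJ/kg
Δh = -127.96 + -360 = -487.96 kJ/kg
Q = ṁ·Δh = 16.80 kg/s × -487.96 kJ/kg = -8197.7 kJ/s
|Q| = 8197.7 kW = 491860 kJ/min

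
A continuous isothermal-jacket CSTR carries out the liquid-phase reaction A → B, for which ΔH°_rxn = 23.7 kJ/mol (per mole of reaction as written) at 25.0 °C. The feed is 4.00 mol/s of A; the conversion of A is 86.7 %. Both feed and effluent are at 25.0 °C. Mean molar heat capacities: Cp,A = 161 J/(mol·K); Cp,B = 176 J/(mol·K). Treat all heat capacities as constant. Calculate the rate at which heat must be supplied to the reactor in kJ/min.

Q_in = 4930 kJ/min

Extent of reaction ξ = 0.867 × 4.00 = 3.468 mol/s
Reaction term: ξ·ΔH°_rxn = 3.468 × 23.7 = 82.192 kJ/s
Q = ΔH = 82.192 kJ/s = 82.192 kW
Heat supplied = 4931.5 kJ/min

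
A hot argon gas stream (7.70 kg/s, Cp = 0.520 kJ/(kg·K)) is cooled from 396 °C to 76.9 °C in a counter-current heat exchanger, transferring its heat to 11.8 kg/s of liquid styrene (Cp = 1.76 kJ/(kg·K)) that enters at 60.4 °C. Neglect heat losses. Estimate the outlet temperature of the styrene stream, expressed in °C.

T_c,out = 122 °C

Heat released by hot stream: Q = 7.70 × 0.520 × (396 − 76.9) = 1277.7 kJ/s
Energy balance on cold side (adiabatic exchanger): Q = ṁ_c·Cp_c·(T_c,out − T_c,in)
T_c,out = 60.4 + 1277.7/(11.8 × 1.76) = 121.92 °C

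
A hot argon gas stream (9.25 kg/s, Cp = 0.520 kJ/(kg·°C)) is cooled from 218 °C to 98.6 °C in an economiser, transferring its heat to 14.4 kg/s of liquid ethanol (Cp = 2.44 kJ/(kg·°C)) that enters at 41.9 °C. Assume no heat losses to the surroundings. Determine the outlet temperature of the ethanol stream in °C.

Heat released by hot stream: Q = 9.25 × 0.520 × (218 − 98.6) = 574.31 kJ/s
Energy balance on cold side (adiabatic exchanger): Q = ṁ_c·Cp_c·(T_c,out − T_c,in)
T_c,out = 41.9 + 574.31/(14.4 × 2.44) = 58.245 °C

T_c,out = 58.2 °C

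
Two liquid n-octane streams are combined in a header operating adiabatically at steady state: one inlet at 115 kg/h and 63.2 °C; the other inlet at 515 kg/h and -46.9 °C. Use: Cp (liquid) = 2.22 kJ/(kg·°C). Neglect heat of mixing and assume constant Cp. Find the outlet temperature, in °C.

Adiabatic, steady state ⇒ Σ ṁᵢCp,ᵢ(T_out − Tᵢ) = 0
Σ ṁᵢCp,ᵢTᵢ = 115×2.22×63.2 + 515×2.22×-46.9 = -37486
Σ ṁᵢCp,ᵢ = 115×2.22 + 515×2.22 = 1398.6
T_out = -37486 / 1398.6 = -26.802 °C

T_out = -26.8 °C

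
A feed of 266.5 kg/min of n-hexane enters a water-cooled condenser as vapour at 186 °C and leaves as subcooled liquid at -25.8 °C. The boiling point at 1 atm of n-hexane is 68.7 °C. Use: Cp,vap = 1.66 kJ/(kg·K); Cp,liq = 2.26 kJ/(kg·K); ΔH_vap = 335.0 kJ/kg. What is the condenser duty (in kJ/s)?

Q_c = 3300 kJ/s

vapour 186→68.7 °C: -194.72 kJ/kg
condensation at 68.7 °C: -335 kJ/kg
liquid 68.7→-25.8 °C: -213.57 kJ/kg
Δh = -194.72 + -335 + -213.57 = -743.29 kJ/kg
Q = ṁ·Δh = 266.5 kg/min × -743.29 kJ/kg = -198090 kJ/min
|Q| = 3301.4 kW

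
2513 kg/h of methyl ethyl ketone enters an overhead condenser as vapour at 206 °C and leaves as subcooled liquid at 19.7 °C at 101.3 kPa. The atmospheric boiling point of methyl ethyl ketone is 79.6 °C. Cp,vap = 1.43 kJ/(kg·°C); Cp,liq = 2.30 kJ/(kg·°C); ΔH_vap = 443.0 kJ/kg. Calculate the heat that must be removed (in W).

vapour 206→79.6 °C: -180.75 kJ/kg
condensation at 79.6 °C: -443 kJ/kg
liquid 79.6→19.7 °C: -137.77 kJ/kg
Δh = -180.75 + -443 + -137.77 = -761.52 kJ/kg
Q = ṁ·Δh = 2513 kg/h × -761.52 kJ/kg = -1.9137e+06 kJ/h
|Q| = 531.58 kW = 531580 W

Q_c = 532000 W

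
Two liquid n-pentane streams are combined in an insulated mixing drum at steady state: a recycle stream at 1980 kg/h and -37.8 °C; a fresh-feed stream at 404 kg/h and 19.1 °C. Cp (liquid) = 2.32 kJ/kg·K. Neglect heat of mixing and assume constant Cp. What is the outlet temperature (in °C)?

T_out = -28.2 °C

No heat crosses the boundary, so H_out = H_in.
T_out = Σ ṁᵢCp,ᵢTᵢ / Σ ṁᵢCp,ᵢ
      = -155740 / 5530.9 = -28.158 °C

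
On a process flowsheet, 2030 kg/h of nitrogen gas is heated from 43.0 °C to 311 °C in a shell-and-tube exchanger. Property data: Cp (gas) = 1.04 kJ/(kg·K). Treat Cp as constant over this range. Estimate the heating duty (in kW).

Q = ṁ·Cp·ΔT = 2030 × 1.04 × (311 − 43.0) = 565800 kJ/h
Converting: 565800 / 3600 s = 157.17 kW

Q = 157 kW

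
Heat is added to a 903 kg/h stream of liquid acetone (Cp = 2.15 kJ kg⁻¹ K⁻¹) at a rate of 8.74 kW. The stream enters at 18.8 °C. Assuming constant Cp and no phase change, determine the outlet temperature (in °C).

T_out = 35.0 °C

Q = 8.74 kW = 31464 kJ/h
ΔT = Q/(ṁ·Cp) = 31464/(903×2.15) = 16.206 K
T_out = 18.8 + 16.206 = 35.006 °C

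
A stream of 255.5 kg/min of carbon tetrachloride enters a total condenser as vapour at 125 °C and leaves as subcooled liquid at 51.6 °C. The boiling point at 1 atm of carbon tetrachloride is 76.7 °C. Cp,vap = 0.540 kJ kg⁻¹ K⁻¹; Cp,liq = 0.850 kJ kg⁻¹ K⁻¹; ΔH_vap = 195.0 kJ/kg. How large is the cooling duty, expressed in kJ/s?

Q_c = 1030 kJ/s

vapour 125→76.7 °C: -26.082 kJ/kg
condensation at 76.7 °C: -195 kJ/kg
liquid 76.7→51.6 °C: -21.335 kJ/kg
Δh = -26.082 + -195 + -21.335 = -242.42 kJ/kg
Q = ṁ·Δh = 255.5 kg/min × -242.42 kJ/kg = -61938 kJ/min
|Q| = 1032.3 kW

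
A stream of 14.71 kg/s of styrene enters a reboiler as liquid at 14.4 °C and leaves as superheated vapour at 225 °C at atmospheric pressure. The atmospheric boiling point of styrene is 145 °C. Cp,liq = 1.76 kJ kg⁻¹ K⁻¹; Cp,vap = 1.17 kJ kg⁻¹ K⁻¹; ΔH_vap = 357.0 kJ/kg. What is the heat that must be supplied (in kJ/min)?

Q = 601000 kJ/min

liquid 14.4→145 °C: 229.86 kJ/kg
vaporisation at 145 °C: 357 kJ/kg
vapour 145→225 °C: 93.6 kJ/kg
Δh = 229.86 + 357 + 93.6 = 680.46 kJ/kg
Q = ṁ·Δh = 14.71 kg/s × 680.46 kJ/kg = 10010 kJ/s
|Q| = 10010 kW = 600570 kJ/min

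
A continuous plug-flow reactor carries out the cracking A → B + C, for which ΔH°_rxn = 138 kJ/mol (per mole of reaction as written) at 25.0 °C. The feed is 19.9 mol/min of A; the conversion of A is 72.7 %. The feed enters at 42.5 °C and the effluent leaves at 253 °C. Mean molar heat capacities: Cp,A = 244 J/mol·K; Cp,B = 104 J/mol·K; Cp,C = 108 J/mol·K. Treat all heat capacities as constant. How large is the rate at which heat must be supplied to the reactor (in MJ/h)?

Q_in = 175 MJ/h

Extent of reaction ξ = 0.727 × 19.9 = 14.467 mol/min
Reaction term: ξ·ΔH°_rxn = 14.467 × 138 = 1996.5 kJ/min
Sensible, feed 42.5→25 °C: -84.973 kJ/min
Outlet flows (mol/min): A 5.4327, B 14.467, C 14.467
Sensible, products 25→253 °C: 1001.5 kJ/min
Q = ΔH = 2913 kJ/min = 48.551 kW
Heat supplied = 174.78 MJ/h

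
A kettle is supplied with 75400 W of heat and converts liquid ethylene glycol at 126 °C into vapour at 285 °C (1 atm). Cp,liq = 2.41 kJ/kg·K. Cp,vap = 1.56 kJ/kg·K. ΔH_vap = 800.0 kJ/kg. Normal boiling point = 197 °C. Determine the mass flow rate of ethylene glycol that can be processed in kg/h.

ṁ = 245 kg/h

Δh = 2.41×(197−126) + 800.0 + 1.56×(285−197) = 1108.4 kJ/kg
Q = 75400 W = 75.4 kJ/s = 271440 kJ/h
ṁ = Q/Δh = 271440 / 1108.4 = 244.9 kg/h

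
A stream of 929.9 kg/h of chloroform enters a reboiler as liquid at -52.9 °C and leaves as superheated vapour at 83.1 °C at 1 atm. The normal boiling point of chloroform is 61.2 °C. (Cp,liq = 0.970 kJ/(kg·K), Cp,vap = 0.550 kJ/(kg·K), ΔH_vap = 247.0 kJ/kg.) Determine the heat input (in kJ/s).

Q = 95.5 kJ/s

liquid -52.9→61.2 °C: 110.68 kJ/kg
vaporisation at 61.2 °C: 247 kJ/kg
vapour 61.2→83.1 °C: 12.045 kJ/kg
Δh = 110.68 + 247 + 12.045 = 369.72 kJ/kg
Q = ṁ·Δh = 929.9 kg/h × 369.72 kJ/kg = 343800 kJ/h
|Q| = 95.501 kW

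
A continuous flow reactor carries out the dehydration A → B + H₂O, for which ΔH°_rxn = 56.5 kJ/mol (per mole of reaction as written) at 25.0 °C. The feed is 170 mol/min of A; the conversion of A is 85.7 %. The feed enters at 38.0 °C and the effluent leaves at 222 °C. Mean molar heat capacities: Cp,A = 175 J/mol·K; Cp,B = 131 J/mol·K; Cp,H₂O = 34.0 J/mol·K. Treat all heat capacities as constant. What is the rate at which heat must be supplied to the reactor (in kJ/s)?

Q_in = 224 kJ/s

Extent of reaction ξ = 0.857 × 170 = 145.69 mol/min
Reaction term: ξ·ΔH°_rxn = 145.69 × 56.5 = 8231.5 kJ/min
Sensible, feed 38.0→25 °C: -386.75 kJ/min
Outlet flows (mol/min): A 24.31, B 145.69, H₂O 145.69
Sensible, products 25→222 °C: 5573.7 kJ/min
Q = ΔH = 13418 kJ/min = 223.64 kW
Heat supplied = 223.64 kJ/s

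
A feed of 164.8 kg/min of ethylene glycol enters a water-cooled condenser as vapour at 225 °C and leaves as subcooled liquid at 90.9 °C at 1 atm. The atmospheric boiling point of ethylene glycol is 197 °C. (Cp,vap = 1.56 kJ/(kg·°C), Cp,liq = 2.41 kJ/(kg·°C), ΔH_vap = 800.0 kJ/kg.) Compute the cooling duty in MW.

Q_c = 3.02 MW

vapour 225→197 °C: -43.68 kJ/kg
condensation at 197 °C: -800 kJ/kg
liquid 197→90.9 °C: -255.7 kJ/kg
Δh = -43.68 + -800 + -255.7 = -1099.4 kJ/kg
Q = ṁ·Δh = 164.8 kg/min × -1099.4 kJ/kg = -181180 kJ/min
|Q| = 3019.6 kW = 3.0196 MW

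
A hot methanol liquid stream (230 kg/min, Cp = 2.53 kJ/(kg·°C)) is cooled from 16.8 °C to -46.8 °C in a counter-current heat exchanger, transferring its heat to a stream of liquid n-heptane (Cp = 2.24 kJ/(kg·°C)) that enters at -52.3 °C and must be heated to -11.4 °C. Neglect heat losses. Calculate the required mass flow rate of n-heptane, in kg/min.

Heat released by hot stream: Q = 230 × 2.53 × (16.8 − -46.8) = 37009 kJ/min
Energy balance on cold side (adiabatic exchanger): Q = ṁ_c·Cp_c·(T_c,out − T_c,in)
ṁ_c = 37009 / [2.24 × (-11.4 − -52.3)] = 403.96 kg/min

ṁ_c = 404 kg/min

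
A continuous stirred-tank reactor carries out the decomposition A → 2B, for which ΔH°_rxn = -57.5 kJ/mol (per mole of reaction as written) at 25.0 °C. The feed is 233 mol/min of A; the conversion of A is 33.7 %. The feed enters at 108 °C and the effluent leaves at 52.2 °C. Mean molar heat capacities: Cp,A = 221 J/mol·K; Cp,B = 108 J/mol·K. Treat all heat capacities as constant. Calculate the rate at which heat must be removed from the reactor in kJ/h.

Extent of reaction ξ = 0.337 × 233 = 78.521 mol/min
Reaction term: ξ·ΔH°_rxn = 78.521 × -57.5 = -4515 kJ/min
Sensible, feed 108→25 °C: -4273.9 kJ/min
Outlet flows (mol/min): A 154.48, B 157.04
Sensible, products 25→52.2 °C: 1389.9 kJ/min
Q = ΔH = -7398.9 kJ/min = -123.32 kW
Heat removed = 443940 kJ/h

Q_out = 444000 kJ/h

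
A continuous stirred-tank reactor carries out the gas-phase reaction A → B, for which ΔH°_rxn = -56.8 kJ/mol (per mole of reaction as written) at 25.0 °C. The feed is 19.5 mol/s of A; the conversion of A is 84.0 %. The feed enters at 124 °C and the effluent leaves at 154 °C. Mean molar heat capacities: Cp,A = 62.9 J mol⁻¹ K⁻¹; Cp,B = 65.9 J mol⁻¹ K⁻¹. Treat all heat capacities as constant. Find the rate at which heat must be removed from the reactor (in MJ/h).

Q_out = 3190 MJ/h

Extent of reaction ξ = 0.840 × 19.5 = 16.38 mol/s
Reaction term: ξ·ΔH°_rxn = 16.38 × -56.8 = -930.38 kJ/s
Sensible, feed 124→25 °C: -121.43 kJ/s
Outlet flows (mol/s): A 3.12, B 16.38
Sensible, products 25→154 °C: 164.56 kJ/s
Q = ΔH = -887.25 kJ/s = -887.25 kW
Heat removed = 3194.1 MJ/h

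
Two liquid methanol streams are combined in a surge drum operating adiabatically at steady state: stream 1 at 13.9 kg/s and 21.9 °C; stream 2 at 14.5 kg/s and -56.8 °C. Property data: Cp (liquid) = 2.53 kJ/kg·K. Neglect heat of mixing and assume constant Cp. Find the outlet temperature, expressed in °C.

T_out = -18.3 °C

No heat crosses the boundary, so H_out = H_in.
Σ ṁᵢCp,ᵢTᵢ = 13.9×2.53×21.9 + 14.5×2.53×-56.8 = -1313.6
Σ ṁᵢCp,ᵢ = 13.9×2.53 + 14.5×2.53 = 71.852
T_out = -1313.6 / 71.852 = -18.281 °C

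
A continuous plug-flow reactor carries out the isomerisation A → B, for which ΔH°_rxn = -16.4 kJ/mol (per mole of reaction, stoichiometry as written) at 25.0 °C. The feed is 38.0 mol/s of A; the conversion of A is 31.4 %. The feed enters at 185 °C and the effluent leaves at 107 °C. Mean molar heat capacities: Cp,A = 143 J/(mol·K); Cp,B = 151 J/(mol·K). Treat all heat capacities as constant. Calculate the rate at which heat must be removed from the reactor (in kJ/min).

Extent of reaction ξ = 0.314 × 38.0 = 11.932 mol/s
Reaction term: ξ·ΔH°_rxn = 11.932 × -16.4 = -195.68 kJ/s
Sensible, feed 185→25 °C: -869.44 kJ/s
Outlet flows (mol/s): A 26.068, B 11.932
Sensible, products 25→107 °C: 453.42 kJ/s
Q = ΔH = -611.71 kJ/s = -611.71 kW
Heat removed = 36703 kJ/min

Q_out = 36700 kJ/min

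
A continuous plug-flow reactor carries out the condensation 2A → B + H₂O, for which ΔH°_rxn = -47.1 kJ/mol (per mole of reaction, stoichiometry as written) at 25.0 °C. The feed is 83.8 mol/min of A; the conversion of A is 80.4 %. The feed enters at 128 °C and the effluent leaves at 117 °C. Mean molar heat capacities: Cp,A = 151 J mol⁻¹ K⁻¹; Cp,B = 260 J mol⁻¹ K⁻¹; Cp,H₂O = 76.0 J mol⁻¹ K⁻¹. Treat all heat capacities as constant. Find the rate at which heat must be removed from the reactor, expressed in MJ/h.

Extent of reaction ξ = 0.804 × 83.8 / 2 = 33.688 mol/min
Reaction term: ξ·ΔH°_rxn = 33.688 × -47.1 = -1586.7 kJ/min
Sensible, feed 128→25 °C: -1303.3 kJ/min
Outlet flows (mol/min): A 16.425, B 33.688, H₂O 33.688
Sensible, products 25→117 °C: 1269.5 kJ/min
Q = ΔH = -1620.5 kJ/min = -27.008 kW
Heat removed = 97.23 MJ/h

Q_out = 97.2 MJ/h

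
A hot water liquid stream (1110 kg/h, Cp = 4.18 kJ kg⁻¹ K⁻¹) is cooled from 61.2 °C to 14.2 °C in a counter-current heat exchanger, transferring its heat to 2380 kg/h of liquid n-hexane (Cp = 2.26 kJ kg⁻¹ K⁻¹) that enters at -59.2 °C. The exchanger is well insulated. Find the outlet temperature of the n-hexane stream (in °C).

T_c,out = -18.7 °C

Heat released by hot stream: Q = 1110 × 4.18 × (61.2 − 14.2) = 218070 kJ/h
Energy balance on cold side (adiabatic exchanger): Q = ṁ_c·Cp_c·(T_c,out − T_c,in)
T_c,out = -59.2 + 218070/(2380 × 2.26) = -18.657 °C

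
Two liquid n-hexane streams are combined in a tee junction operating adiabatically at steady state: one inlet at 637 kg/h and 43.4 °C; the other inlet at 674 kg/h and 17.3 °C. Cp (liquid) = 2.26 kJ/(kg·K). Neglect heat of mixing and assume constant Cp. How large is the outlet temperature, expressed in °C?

Adiabatic, steady state ⇒ Σ ṁᵢCp,ᵢ(T_out − Tᵢ) = 0
Σ ṁᵢCp,ᵢTᵢ = 637×2.26×43.4 + 674×2.26×17.3 = 88832
Σ ṁᵢCp,ᵢ = 637×2.26 + 674×2.26 = 2962.9
T_out = 88832 / 2962.9 = 29.982 °C

T_out = 30.0 °C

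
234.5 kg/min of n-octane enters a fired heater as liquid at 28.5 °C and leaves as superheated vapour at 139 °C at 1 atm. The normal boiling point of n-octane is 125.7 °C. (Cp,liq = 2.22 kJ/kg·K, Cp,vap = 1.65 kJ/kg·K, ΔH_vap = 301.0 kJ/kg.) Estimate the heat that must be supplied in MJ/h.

liquid 28.5→125.7 °C: 215.78 kJ/kg
vaporisation at 125.7 °C: 301 kJ/kg
vapour 125.7→139 °C: 21.945 kJ/kg
Δh = 215.78 + 301 + 21.945 = 538.73 kJ/kg
Q = ṁ·Δh = 234.5 kg/min × 538.73 kJ/kg = 126330 kJ/min
|Q| = 2105.5 kW = 7579.9 MJ/h

Q = 7580 MJ/h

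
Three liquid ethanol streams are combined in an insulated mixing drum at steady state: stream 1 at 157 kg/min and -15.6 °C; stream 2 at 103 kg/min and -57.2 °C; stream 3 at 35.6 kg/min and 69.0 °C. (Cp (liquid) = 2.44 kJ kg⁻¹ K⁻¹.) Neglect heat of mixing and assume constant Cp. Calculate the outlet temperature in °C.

No heat crosses the boundary, so H_out = H_in.
Σ ṁᵢCp,ᵢTᵢ = 157×2.44×-15.6 + 103×2.44×-57.2 + 35.6×2.44×69.0 = -14358
Σ ṁᵢCp,ᵢ = 157×2.44 + 103×2.44 + 35.6×2.44 = 721.26
T_out = -14358 / 721.26 = -19.907 °C

T_out = -19.9 °C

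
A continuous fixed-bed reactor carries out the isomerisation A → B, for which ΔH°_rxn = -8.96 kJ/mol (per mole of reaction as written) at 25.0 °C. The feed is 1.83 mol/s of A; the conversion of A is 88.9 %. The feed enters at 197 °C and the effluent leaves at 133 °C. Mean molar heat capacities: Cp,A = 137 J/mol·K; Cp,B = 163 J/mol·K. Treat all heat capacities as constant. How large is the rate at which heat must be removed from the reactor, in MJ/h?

Q_out = 93.8 MJ/h

Extent of reaction ξ = 0.889 × 1.83 = 1.6269 mol/s
Reaction term: ξ·ΔH°_rxn = 1.6269 × -8.96 = -14.577 kJ/s
Sensible, feed 197→25 °C: -43.122 kJ/s
Outlet flows (mol/s): A 0.20313, B 1.6269
Sensible, products 25→133 °C: 31.645 kJ/s
Q = ΔH = -26.054 kJ/s = -26.054 kW
Heat removed = 93.794 MJ/h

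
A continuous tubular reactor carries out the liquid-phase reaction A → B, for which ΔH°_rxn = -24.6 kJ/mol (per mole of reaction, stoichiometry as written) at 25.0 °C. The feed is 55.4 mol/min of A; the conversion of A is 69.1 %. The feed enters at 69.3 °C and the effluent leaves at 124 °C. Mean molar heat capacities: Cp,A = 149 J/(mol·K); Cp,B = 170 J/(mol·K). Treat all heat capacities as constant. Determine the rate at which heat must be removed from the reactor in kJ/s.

Q_out = 6.84 kJ/s

Extent of reaction ξ = 0.691 × 55.4 = 38.281 mol/min
Reaction term: ξ·ΔH°_rxn = 38.281 × -24.6 = -941.72 kJ/min
Sensible, feed 69.3→25 °C: -365.68 kJ/min
Outlet flows (mol/min): A 17.119, B 38.281
Sensible, products 25→124 °C: 896.79 kJ/min
Q = ΔH = -410.61 kJ/min = -6.8435 kW
Heat removed = 6.8435 kJ/s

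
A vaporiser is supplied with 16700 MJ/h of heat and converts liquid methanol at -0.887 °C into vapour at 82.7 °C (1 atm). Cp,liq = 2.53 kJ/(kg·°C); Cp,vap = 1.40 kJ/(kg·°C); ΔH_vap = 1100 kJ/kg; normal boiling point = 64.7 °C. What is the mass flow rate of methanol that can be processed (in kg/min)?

ṁ = 216 kg/min

Δh = 2.53×(64.7−-0.887) + 1100 + 1.40×(82.7−64.7) = 1291.1 kJ/kg
Q = 16700 MJ/h = 4638.9 kJ/s = 278330 kJ/min
ṁ = Q/Δh = 278330 / 1291.1 = 215.57 kg/min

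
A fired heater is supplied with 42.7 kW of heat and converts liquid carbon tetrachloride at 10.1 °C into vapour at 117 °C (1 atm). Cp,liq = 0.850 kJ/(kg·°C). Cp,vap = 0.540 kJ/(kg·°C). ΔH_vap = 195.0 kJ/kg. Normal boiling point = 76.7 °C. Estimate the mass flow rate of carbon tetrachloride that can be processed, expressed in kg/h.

ṁ = 562 kg/h

Δh = 0.850×(76.7−10.1) + 195.0 + 0.540×(117−76.7) = 273.37 kJ/kg
Q = 42.7 kW = 42.7 kJ/s = 153720 kJ/h
ṁ = Q/Δh = 153720 / 273.37 = 562.31 kg/h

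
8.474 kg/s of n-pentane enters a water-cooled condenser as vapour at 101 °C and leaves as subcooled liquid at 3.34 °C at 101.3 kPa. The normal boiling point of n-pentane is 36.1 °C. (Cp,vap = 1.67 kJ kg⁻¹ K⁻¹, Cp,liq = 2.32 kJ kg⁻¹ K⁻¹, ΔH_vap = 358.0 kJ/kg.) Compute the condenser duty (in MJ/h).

Q_c = 16500 MJ/h

vapour 101→36.1 °C: -108.38 kJ/kg
condensation at 36.1 °C: -358 kJ/kg
liquid 36.1→3.34 °C: -76.003 kJ/kg
Δh = -108.38 + -358 + -76.003 = -542.39 kJ/kg
Q = ṁ·Δh = 8.474 kg/s × -542.39 kJ/kg = -4596.2 kJ/s
|Q| = 4596.2 kW = 16546 MJ/h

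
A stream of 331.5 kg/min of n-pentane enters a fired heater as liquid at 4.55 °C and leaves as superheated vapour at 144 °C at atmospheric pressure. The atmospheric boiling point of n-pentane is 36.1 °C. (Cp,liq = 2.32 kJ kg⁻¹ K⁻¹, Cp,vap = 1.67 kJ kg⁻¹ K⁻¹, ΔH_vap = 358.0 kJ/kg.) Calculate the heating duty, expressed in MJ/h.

Q = 12200 MJ/h

liquid 4.55→36.1 °C: 73.196 kJ/kg
vaporisation at 36.1 °C: 358 kJ/kg
vapour 36.1→144 °C: 180.19 kJ/kg
Δh = 73.196 + 358 + 180.19 = 611.39 kJ/kg
Q = ṁ·Δh = 331.5 kg/min × 611.39 kJ/kg = 202680 kJ/min
|Q| = 3377.9 kW = 12161 MJ/h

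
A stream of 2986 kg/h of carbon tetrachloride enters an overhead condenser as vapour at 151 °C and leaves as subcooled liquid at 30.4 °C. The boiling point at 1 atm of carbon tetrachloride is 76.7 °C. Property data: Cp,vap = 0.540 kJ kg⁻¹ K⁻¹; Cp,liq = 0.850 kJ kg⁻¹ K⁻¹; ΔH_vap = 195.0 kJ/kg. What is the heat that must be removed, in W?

vapour 151→76.7 °C: -40.122 kJ/kg
condensation at 76.7 °C: -195 kJ/kg
liquid 76.7→30.4 °C: -39.355 kJ/kg
Δh = -40.122 + -195 + -39.355 = -274.48 kJ/kg
Q = ṁ·Δh = 2986 kg/h × -274.48 kJ/kg = -819590 kJ/h
|Q| = 227.66 kW = 227660 W

Q_c = 228000 W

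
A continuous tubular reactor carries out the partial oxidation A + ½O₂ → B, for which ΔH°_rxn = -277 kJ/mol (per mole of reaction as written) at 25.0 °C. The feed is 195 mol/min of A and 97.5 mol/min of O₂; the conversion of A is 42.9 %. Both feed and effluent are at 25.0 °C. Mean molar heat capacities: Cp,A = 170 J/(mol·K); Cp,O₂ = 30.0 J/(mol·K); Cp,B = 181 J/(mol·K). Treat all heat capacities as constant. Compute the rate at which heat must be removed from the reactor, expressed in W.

Extent of reaction ξ = 0.429 × 195 = 83.655 mol/min
Reaction term: ξ·ΔH°_rxn = 83.655 × -277 = -23172 kJ/min
Q = ΔH = -23172 kJ/min = -386.21 kW
Heat removed = 386210 W

Q_out = 386000 W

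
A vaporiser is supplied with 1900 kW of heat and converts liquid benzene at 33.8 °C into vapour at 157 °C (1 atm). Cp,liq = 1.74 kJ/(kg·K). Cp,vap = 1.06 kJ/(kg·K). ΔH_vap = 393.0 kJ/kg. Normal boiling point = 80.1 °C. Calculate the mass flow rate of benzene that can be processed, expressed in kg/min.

Δh = 1.74×(80.1−33.8) + 393.0 + 1.06×(157−80.1) = 555.08 kJ/kg
Q = 1900 kW = 1900 kJ/s = 114000 kJ/min
ṁ = Q/Δh = 114000 / 555.08 = 205.38 kg/min

ṁ = 205 kg/min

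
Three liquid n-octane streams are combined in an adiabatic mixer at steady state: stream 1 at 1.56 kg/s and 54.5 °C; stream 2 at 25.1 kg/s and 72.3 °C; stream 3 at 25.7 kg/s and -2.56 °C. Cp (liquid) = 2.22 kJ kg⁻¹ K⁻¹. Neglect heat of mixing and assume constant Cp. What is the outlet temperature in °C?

Energy balance with Q = 0: Σ ṁᵢCp,ᵢ(T_out − Tᵢ) = 0
T_out = Σ ṁᵢCp,ᵢTᵢ / Σ ṁᵢCp,ᵢ
      = 4071.4 / 116.24 = 35.026 °C

T_out = 35.0 °C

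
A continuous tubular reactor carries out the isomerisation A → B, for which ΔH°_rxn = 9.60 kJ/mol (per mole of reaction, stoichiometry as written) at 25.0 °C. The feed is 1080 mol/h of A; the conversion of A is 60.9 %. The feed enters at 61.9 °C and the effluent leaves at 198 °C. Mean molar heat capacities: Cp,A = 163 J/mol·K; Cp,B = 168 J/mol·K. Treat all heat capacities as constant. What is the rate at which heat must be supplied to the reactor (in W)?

Q_in = 8570 W

Extent of reaction ξ = 0.609 × 1080 = 657.72 mol/h
Reaction term: ξ·ΔH°_rxn = 657.72 × 9.60 = 6314.1 kJ/h
Sensible, feed 61.9→25 °C: -6495.9 kJ/h
Outlet flows (mol/h): A 422.28, B 657.72
Sensible, products 25→198 °C: 31024 kJ/h
Q = ΔH = 30842 kJ/h = 8.5672 kW
Heat supplied = 8567.2 W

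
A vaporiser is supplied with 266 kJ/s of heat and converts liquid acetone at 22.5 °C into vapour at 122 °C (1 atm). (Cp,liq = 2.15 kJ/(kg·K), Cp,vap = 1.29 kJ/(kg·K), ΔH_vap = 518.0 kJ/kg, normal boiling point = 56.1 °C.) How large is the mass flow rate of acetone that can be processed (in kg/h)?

Δh = 2.15×(56.1−22.5) + 518.0 + 1.29×(122−56.1) = 675.25 kJ/kg
Q = 266 kJ/s = 266 kJ/s = 957600 kJ/h
ṁ = Q/Δh = 957600 / 675.25 = 1418.1 kg/h

ṁ = 1420 kg/h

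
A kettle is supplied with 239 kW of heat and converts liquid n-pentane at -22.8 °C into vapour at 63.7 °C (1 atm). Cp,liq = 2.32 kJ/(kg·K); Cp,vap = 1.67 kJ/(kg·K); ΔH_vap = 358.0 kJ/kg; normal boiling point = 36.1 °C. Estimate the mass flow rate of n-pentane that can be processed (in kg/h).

ṁ = 1590 kg/h

Δh = 2.32×(36.1−-22.8) + 358.0 + 1.67×(63.7−36.1) = 540.74 kJ/kg
Q = 239 kW = 239 kJ/s = 860400 kJ/h
ṁ = Q/Δh = 860400 / 540.74 = 1591.2 kg/h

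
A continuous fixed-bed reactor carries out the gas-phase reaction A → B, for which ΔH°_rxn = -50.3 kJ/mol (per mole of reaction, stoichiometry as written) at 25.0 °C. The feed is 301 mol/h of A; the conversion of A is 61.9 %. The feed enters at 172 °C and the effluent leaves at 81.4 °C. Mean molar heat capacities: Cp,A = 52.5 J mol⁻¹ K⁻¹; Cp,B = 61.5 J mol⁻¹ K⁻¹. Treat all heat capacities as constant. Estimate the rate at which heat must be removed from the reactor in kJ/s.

Q_out = 2.97 kJ/s

Extent of reaction ξ = 0.619 × 301 = 186.32 mol/h
Reaction term: ξ·ΔH°_rxn = 186.32 × -50.3 = -9371.8 kJ/h
Sensible, feed 172→25 °C: -2323 kJ/h
Outlet flows (mol/h): A 114.68, B 186.32
Sensible, products 25→81.4 °C: 985.84 kJ/h
Q = ΔH = -10709 kJ/h = -2.9747 kW
Heat removed = 2.9747 kJ/s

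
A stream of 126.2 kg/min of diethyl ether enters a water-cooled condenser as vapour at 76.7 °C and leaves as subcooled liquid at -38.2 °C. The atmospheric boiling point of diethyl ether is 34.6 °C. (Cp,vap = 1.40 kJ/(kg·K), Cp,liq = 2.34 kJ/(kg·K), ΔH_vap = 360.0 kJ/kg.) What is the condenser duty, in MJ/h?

Q_c = 4460 MJ/h

vapour 76.7→34.6 °C: -58.94 kJ/kg
condensation at 34.6 °C: -360 kJ/kg
liquid 34.6→-38.2 °C: -170.35 kJ/kg
Δh = -58.94 + -360 + -170.35 = -589.29 kJ/kg
Q = ṁ·Δh = 126.2 kg/min × -589.29 kJ/kg = -74369 kJ/min
|Q| = 1239.5 kW = 4462.1 MJ/h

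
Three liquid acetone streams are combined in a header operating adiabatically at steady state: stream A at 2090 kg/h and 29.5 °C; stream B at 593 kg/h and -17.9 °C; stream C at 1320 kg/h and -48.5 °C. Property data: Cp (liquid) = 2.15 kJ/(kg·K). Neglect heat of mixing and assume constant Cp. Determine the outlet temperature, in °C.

T_out = -3.24 °C

No heat crosses the boundary, so H_out = H_in.
T_out = Σ ṁᵢCp,ᵢTᵢ / Σ ṁᵢCp,ᵢ
      = -27906 / 8606.5 = -3.2425 °C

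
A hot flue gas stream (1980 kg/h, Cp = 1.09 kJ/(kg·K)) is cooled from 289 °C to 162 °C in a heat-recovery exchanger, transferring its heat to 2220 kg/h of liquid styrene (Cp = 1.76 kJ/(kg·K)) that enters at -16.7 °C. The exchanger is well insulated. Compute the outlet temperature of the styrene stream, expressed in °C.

Heat released by hot stream: Q = 1980 × 1.09 × (289 − 162) = 274090 kJ/h
Energy balance on cold side (adiabatic exchanger): Q = ṁ_c·Cp_c·(T_c,out − T_c,in)
T_c,out = -16.7 + 274090/(2220 × 1.76) = 53.45 °C

T_c,out = 53.5 °C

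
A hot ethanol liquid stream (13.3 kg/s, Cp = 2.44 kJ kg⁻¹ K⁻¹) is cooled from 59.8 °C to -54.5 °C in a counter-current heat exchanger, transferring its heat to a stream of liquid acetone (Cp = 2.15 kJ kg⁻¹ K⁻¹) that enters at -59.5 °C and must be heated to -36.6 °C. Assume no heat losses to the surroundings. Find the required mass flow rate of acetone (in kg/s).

ṁ_c = 75.3 kg/s

Heat released by hot stream: Q = 13.3 × 2.44 × (59.8 − -54.5) = 3709.3 kJ/s
Energy balance on cold side (adiabatic exchanger): Q = ṁ_c·Cp_c·(T_c,out − T_c,in)
ṁ_c = 3709.3 / [2.15 × (-36.6 − -59.5)] = 75.338 kg/s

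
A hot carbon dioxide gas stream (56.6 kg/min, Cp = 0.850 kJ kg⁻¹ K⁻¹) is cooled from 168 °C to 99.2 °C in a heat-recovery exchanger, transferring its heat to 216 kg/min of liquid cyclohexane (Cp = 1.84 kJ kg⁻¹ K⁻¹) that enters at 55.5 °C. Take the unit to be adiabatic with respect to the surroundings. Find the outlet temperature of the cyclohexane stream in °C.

Heat released by hot stream: Q = 56.6 × 0.850 × (168 − 99.2) = 3310 kJ/min
Energy balance on cold side (adiabatic exchanger): Q = ṁ_c·Cp_c·(T_c,out − T_c,in)
T_c,out = 55.5 + 3310/(216 × 1.84) = 63.828 °C

T_c,out = 63.8 °C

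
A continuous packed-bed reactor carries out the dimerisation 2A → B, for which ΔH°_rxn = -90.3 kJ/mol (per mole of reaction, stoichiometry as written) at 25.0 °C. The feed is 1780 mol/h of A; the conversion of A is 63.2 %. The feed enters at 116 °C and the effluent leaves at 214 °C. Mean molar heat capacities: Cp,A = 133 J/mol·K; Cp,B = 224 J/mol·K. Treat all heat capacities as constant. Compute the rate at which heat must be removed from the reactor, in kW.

Q_out = 8.90 kW

Extent of reaction ξ = 0.632 × 1780 / 2 = 562.48 mol/h
Reaction term: ξ·ΔH°_rxn = 562.48 × -90.3 = -50792 kJ/h
Sensible, feed 116→25 °C: -21543 kJ/h
Outlet flows (mol/h): A 655.04, B 562.48
Sensible, products 25→214 °C: 40279 kJ/h
Q = ΔH = -32056 kJ/h = -8.9046 kW
Heat removed = 8.9046 kW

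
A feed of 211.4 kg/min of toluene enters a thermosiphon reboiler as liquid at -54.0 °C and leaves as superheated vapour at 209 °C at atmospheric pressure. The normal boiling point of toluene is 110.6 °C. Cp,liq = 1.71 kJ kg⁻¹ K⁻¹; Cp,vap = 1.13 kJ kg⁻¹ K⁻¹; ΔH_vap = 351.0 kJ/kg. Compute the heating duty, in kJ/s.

Q = 2620 kJ/s

liquid -54.0→110.6 °C: 281.47 kJ/kg
vaporisation at 110.6 °C: 351 kJ/kg
vapour 110.6→209 °C: 111.19 kJ/kg
Δh = 281.47 + 351 + 111.19 = 743.66 kJ/kg
Q = ṁ·Δh = 211.4 kg/min × 743.66 kJ/kg = 157210 kJ/min
|Q| = 2620.2 kW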